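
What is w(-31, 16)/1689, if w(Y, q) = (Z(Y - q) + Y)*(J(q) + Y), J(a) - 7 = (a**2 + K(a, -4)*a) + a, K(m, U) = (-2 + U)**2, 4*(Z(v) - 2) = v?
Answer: -33578/1689 ≈ -19.880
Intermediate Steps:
Z(v) = 2 + v/4
J(a) = 7 + a**2 + 37*a (J(a) = 7 + ((a**2 + (-2 - 4)**2*a) + a) = 7 + ((a**2 + (-6)**2*a) + a) = 7 + ((a**2 + 36*a) + a) = 7 + (a**2 + 37*a) = 7 + a**2 + 37*a)
w(Y, q) = (2 - q/4 + 5*Y/4)*(7 + Y + q**2 + 37*q) (w(Y, q) = ((2 + (Y - q)/4) + Y)*((7 + q**2 + 37*q) + Y) = ((2 + (-q/4 + Y/4)) + Y)*(7 + Y + q**2 + 37*q) = ((2 - q/4 + Y/4) + Y)*(7 + Y + q**2 + 37*q) = (2 - q/4 + 5*Y/4)*(7 + Y + q**2 + 37*q))
w(-31, 16)/1689 = (14 - 29/4*16**2 - 1/4*16**3 + (5/4)*(-31)**2 + (43/4)*(-31) + (289/4)*16 + 46*(-31)*16 + (5/4)*(-31)*16**2)/1689 = (14 - 29/4*256 - 1/4*4096 + (5/4)*961 - 1333/4 + 1156 - 22816 + (5/4)*(-31)*256)*(1/1689) = (14 - 1856 - 1024 + 4805/4 - 1333/4 + 1156 - 22816 - 9920)*(1/1689) = -33578*1/1689 = -33578/1689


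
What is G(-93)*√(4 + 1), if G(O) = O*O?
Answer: 8649*√5 ≈ 19340.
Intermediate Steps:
G(O) = O²
G(-93)*√(4 + 1) = (-93)²*√(4 + 1) = 8649*√5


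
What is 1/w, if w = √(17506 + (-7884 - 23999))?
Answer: -I*√14377/14377 ≈ -0.00834*I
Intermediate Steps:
w = I*√14377 (w = √(17506 - 31883) = √(-14377) = I*√14377 ≈ 119.9*I)
1/w = 1/(I*√14377) = -I*√14377/14377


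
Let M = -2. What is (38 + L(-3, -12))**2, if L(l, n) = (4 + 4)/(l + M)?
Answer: 33124/25 ≈ 1325.0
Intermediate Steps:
L(l, n) = 8/(-2 + l) (L(l, n) = (4 + 4)/(l - 2) = 8/(-2 + l))
(38 + L(-3, -12))**2 = (38 + 8/(-2 - 3))**2 = (38 + 8/(-5))**2 = (38 + 8*(-1/5))**2 = (38 - 8/5)**2 = (182/5)**2 = 33124/25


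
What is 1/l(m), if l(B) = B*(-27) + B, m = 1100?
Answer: -1/28600 ≈ -3.4965e-5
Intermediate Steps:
l(B) = -26*B (l(B) = -27*B + B = -26*B)
1/l(m) = 1/(-26*1100) = 1/(-28600) = -1/28600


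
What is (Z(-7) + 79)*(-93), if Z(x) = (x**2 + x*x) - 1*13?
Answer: -15252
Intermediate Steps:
Z(x) = -13 + 2*x**2 (Z(x) = (x**2 + x**2) - 13 = 2*x**2 - 13 = -13 + 2*x**2)
(Z(-7) + 79)*(-93) = ((-13 + 2*(-7)**2) + 79)*(-93) = ((-13 + 2*49) + 79)*(-93) = ((-13 + 98) + 79)*(-93) = (85 + 79)*(-93) = 164*(-93) = -15252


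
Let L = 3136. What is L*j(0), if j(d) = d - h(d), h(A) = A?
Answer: 0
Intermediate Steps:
j(d) = 0 (j(d) = d - d = 0)
L*j(0) = 3136*0 = 0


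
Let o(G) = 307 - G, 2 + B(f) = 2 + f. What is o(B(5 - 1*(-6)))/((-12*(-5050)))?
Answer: 37/7575 ≈ 0.0048845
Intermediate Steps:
B(f) = f (B(f) = -2 + (2 + f) = f)
o(B(5 - 1*(-6)))/((-12*(-5050))) = (307 - (5 - 1*(-6)))/((-12*(-5050))) = (307 - (5 + 6))/60600 = (307 - 1*11)*(1/60600) = (307 - 11)*(1/60600) = 296*(1/60600) = 37/7575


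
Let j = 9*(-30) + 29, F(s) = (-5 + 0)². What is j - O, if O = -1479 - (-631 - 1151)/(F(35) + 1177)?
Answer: 743147/601 ≈ 1236.5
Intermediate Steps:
F(s) = 25 (F(s) = (-5)² = 25)
j = -241 (j = -270 + 29 = -241)
O = -887988/601 (O = -1479 - (-631 - 1151)/(25 + 1177) = -1479 - (-1782)/1202 = -1479 - 1*(-891/601) = -1479 + 891/601 = -887988/601 ≈ -1477.5)
j - O = -241 - 1*(-887988/601) = -241 + 887988/601 = 743147/601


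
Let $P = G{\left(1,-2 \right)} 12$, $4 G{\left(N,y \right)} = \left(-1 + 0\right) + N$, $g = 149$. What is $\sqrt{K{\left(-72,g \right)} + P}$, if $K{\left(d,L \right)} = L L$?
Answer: $149$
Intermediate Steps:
$K{\left(d,L \right)} = L^{2}$
$G{\left(N,y \right)} = - \frac{1}{4} + \frac{N}{4}$ ($G{\left(N,y \right)} = \frac{\left(-1 + 0\right) + N}{4} = \frac{-1 + N}{4} = - \frac{1}{4} + \frac{N}{4}$)
$P = 0$ ($P = \left(- \frac{1}{4} + \frac{1}{4} \cdot 1\right) 12 = \left(- \frac{1}{4} + \frac{1}{4}\right) 12 = 0 \cdot 12 = 0$)
$\sqrt{K{\left(-72,g \right)} + P} = \sqrt{149^{2} + 0} = \sqrt{22201 + 0} = \sqrt{22201} = 149$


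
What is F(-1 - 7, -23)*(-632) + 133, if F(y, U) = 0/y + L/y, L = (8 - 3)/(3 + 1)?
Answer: 927/4 ≈ 231.75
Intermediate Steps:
L = 5/4 ≈ 1.2500
F(y, U) = 5/(4*y) (F(y, U) = 0/y + 5/(4*y) = 0 + 5/(4*y) = 5/(4*y))
F(-1 - 7, -23)*(-632) + 133 = (5/(4*(-1 - 7)))*(-632) + 133 = ((5/4)/(-8))*(-632) + 133 = ((5/4)*(-1/8))*(-632) + 133 = -5/32*(-632) + 133 = 395/4 + 133 = 927/4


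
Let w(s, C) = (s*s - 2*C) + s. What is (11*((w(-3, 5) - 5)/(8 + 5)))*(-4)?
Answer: 396/13 ≈ 30.462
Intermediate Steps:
w(s, C) = s + s² - 2*C (w(s, C) = (s² - 2*C) + s = s + s² - 2*C)
(11*((w(-3, 5) - 5)/(8 + 5)))*(-4) = (11*(((-3 + (-3)² - 2*5) - 5)/(8 + 5)))*(-4) = (11*(((-3 + 9 - 10) - 5)/13))*(-4) = (11*((-4 - 5)*(1/13)))*(-4) = (11*(-9*1/13))*(-4) = (11*(-9/13))*(-4) = -99/13*(-4) = 396/13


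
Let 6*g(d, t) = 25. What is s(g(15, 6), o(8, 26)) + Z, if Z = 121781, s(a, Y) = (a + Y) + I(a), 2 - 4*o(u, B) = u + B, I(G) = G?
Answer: 365344/3 ≈ 1.2178e+5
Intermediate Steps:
o(u, B) = ½ - B/4 - u/4 (o(u, B) = ½ - (u + B)/4 = ½ - (B + u)/4 = ½ + (-B/4 - u/4) = ½ - B/4 - u/4)
g(d, t) = 25/6 (g(d, t) = (⅙)*25 = 25/6)
s(a, Y) = Y + 2*a (s(a, Y) = (a + Y) + a = (Y + a) + a = Y + 2*a)
s(g(15, 6), o(8, 26)) + Z = ((½ - ¼*26 - ¼*8) + 2*(25/6)) + 121781 = ((½ - 13/2 - 2) + 25/3) + 121781 = (-8 + 25/3) + 121781 = ⅓ + 121781 = 365344/3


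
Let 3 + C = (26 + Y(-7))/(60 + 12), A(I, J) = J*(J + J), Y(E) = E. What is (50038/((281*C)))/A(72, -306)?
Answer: -254/730881 ≈ -0.00034753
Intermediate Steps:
A(I, J) = 2*J**2 (A(I, J) = J*(2*J) = 2*J**2)
C = -197/72 (C = -3 + (26 - 7)/(60 + 12) = -3 + 19/72 = -197/72 ≈ -2.7361)
(50038/((281*C)))/A(72, -306) = (50038/((281*(-197/72))))/((2*(-306)**2)) = (50038/(-55357/72))/((2*93636)) = (50038*(-72/55357))/187272 = -18288/281*1/187272 = -254/730881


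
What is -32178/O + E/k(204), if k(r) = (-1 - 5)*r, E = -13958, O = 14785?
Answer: 83491579/9048420 ≈ 9.2272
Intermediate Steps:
k(r) = -6*r
-32178/O + E/k(204) = -32178/14785 - 13958/((-6*204)) = -32178*1/14785 - 13958/(-1224) = -32178/14785 - 13958*(-1/1224) = -32178/14785 + 6979/612 = 83491579/9048420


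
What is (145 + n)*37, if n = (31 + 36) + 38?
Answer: 9250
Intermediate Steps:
n = 105 (n = 67 + 38 = 105)
(145 + n)*37 = (145 + 105)*37 = 250*37 = 9250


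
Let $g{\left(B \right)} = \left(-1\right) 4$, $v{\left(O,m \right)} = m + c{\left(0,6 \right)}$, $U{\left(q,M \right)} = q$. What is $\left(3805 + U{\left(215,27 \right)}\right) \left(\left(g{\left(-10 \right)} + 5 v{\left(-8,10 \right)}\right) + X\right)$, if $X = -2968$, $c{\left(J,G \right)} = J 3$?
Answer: $-11746440$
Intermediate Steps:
$c{\left(J,G \right)} = 3 J$
$v{\left(O,m \right)} = m$ ($v{\left(O,m \right)} = m + 3 \cdot 0 = m + 0 = m$)
$g{\left(B \right)} = -4$
$\left(3805 + U{\left(215,27 \right)}\right) \left(\left(g{\left(-10 \right)} + 5 v{\left(-8,10 \right)}\right) + X\right) = \left(3805 + 215\right) \left(\left(-4 + 5 \cdot 10\right) - 2968\right) = 4020 \left(\left(-4 + 50\right) - 2968\right) = 4020 \left(46 - 2968\right) = 4020 \left(-2922\right) = -11746440$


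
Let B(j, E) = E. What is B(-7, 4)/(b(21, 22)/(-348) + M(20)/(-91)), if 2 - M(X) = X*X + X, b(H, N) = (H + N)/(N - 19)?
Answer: 380016/432479 ≈ 0.87869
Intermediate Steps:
b(H, N) = (H + N)/(-19 + N)
M(X) = 2 - X - X² (M(X) = 2 - (X*X + X) = 2 - (X² + X) = 2 - (X + X²) = 2 + (-X - X²) = 2 - X - X²)
B(-7, 4)/(b(21, 22)/(-348) + M(20)/(-91)) = 4/(((21 + 22)/(-19 + 22))/(-348) + (2 - 1*20 - 1*20²)/(-91)) = 4/((43/3)*(-1/348) + (2 - 20 - 1*400)*(-1/91)) = 4/(((⅓)*43)*(-1/348) + (2 - 20 - 400)*(-1/91)) = 4/((43/3)*(-1/348) - 418*(-1/91)) = 4/(-43/1044 + 418/91) = 4/(432479/95004) = 4*(95004/432479) = 380016/432479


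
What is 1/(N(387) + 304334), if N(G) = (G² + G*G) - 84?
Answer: 1/603788 ≈ 1.6562e-6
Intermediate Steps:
N(G) = -84 + 2*G² (N(G) = (G² + G²) - 84 = 2*G² - 84 = -84 + 2*G²)
1/(N(387) + 304334) = 1/((-84 + 2*387²) + 304334) = 1/((-84 + 2*149769) + 304334) = 1/((-84 + 299538) + 304334) = 1/(299454 + 304334) = 1/603788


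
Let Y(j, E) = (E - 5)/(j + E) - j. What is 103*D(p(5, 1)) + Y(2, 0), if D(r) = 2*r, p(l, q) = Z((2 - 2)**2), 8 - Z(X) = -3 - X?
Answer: 4523/2 ≈ 2261.5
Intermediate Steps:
Z(X) = 11 + X (Z(X) = 8 - (-3 - X) = 8 + (3 + X) = 11 + X)
p(l, q) = 11 (p(l, q) = 11 + (2 - 2)**2 = 11 + 0**2 = 11 + 0 = 11)
Y(j, E) = -j + (-5 + E)/(E + j) (Y(j, E) = (-5 + E)/(E + j) - j = -j + (-5 + E)/(E + j))
103*D(p(5, 1)) + Y(2, 0) = 103*(2*11) + (-5 + 0 - 1*2**2 - 1*0*2)/(0 + 2) = 103*22 + (-5 + 0 - 1*4 + 0)/2 = 2266 + (-5 + 0 - 4 + 0)/2 = 2266 + (1/2)*(-9) = 2266 - 9/2 = 4523/2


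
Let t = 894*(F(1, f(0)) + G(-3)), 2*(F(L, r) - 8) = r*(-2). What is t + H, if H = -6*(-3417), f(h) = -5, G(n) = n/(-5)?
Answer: 163302/5 ≈ 32660.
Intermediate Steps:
G(n) = -n/5 (G(n) = n*(-⅕) = -n/5)
F(L, r) = 8 - r (F(L, r) = 8 + (r*(-2))/2 = 8 + (-2*r)/2 = 8 - r)
H = 20502
t = 60792/5 (t = 894*((8 - 1*(-5)) - ⅕*(-3)) = 894*((8 + 5) + ⅗) = 894*(13 + ⅗) = 894*(68/5) = 60792/5 ≈ 12158.)
t + H = 60792/5 + 20502 = 163302/5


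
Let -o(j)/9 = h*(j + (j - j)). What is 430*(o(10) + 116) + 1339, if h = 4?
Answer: -103581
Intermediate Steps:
o(j) = -36*j (o(j) = -36*(j + (j - j)) = -36*(j + 0) = -36*j)
430*(o(10) + 116) + 1339 = 430*(-36*10 + 116) + 1339 = 430*(-360 + 116) + 1339 = 430*(-244) + 1339 = -104920 + 1339 = -103581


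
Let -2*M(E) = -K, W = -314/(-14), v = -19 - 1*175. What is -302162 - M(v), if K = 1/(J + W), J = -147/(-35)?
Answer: -563230003/1864 ≈ -3.0216e+5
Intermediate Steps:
J = 21/5 (J = -147*(-1/35) = 21/5 ≈ 4.2000)
v = -194 (v = -19 - 175 = -194)
W = 157/7 (W = -314*(-1/14) = 157/7 ≈ 22.429)
K = 35/932 (K = 1/(21/5 + 157/7) = 1/(932/35) = 35/932 ≈ 0.037554)
M(E) = 35/1864 (M(E) = -(-1)*35/(2*932) = -½*(-35/932) = 35/1864)
-302162 - M(v) = -302162 - 1*35/1864 = -302162 - 35/1864 = -563230003/1864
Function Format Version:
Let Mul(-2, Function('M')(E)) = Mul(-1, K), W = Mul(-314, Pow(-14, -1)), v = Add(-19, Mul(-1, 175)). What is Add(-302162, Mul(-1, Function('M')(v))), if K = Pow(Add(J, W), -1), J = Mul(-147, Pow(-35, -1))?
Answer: Rational(-563230003, 1864) ≈ -3.0216e+5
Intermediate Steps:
J = Rational(21, 5) (J = Mul(-147, Rational(-1, 35)) = Rational(21, 5) ≈ 4.2000)
v = -194 (v = Add(-19, -175) = -194)
W = Rational(157, 7) (W = Mul(-314, Rational(-1, 14)) = Rational(157, 7) ≈ 22.429)
K = Rational(35, 932) (K = Pow(Add(Rational(21, 5), Rational(157, 7)), -1) = Pow(Rational(932, 35), -1) = Rational(35, 932) ≈ 0.037554)
Function('M')(E) = Rational(35, 1864) (Function('M')(E) = Mul(Rational(-1, 2), Mul(-1, Rational(35, 932))) = Mul(Rational(-1, 2), Rational(-35, 932)) = Rational(35, 1864))
Add(-302162, Mul(-1, Function('M')(v))) = Add(-302162, Mul(-1, Rational(35, 1864))) = Add(-302162, Rational(-35, 1864)) = Rational(-563230003, 1864)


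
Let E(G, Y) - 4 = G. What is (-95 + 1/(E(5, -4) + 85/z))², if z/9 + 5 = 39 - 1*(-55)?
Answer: 479042552641/53202436 ≈ 9004.1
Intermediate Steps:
E(G, Y) = 4 + G
z = 801 (z = -45 + 9*(39 - 1*(-55)) = -45 + 9*(39 + 55) = -45 + 9*94 = -45 + 846 = 801)
(-95 + 1/(E(5, -4) + 85/z))² = (-95 + 1/((4 + 5) + 85/801))² = (-95 + 1/(9 + 85*(1/801)))² = (-95 + 1/(9 + 85/801))² = (-95 + 1/(7294/801))² = (-95 + 801/7294)² = (-692129/7294)² = 479042552641/53202436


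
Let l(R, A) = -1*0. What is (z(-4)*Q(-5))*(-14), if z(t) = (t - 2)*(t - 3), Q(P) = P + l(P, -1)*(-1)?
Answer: 2940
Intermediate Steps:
l(R, A) = 0
Q(P) = P (Q(P) = P + 0*(-1) = P + 0 = P)
z(t) = (-3 + t)*(-2 + t) (z(t) = (-2 + t)*(-3 + t) = (-3 + t)*(-2 + t))
(z(-4)*Q(-5))*(-14) = ((6 + (-4)**2 - 5*(-4))*(-5))*(-14) = ((6 + 16 + 20)*(-5))*(-14) = (42*(-5))*(-14) = -210*(-14) = 2940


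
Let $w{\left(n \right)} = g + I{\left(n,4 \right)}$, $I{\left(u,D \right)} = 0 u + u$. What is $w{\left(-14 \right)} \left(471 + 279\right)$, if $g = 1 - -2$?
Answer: $-8250$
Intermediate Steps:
$g = 3$ ($g = 1 + 2 = 3$)
$I{\left(u,D \right)} = u$ ($I{\left(u,D \right)} = 0 + u = u$)
$w{\left(n \right)} = 3 + n$
$w{\left(-14 \right)} \left(471 + 279\right) = \left(3 - 14\right) \left(471 + 279\right) = \left(-11\right) 750 = -8250$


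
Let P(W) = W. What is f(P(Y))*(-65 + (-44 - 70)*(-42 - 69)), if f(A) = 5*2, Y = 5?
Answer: 125890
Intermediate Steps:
f(A) = 10
f(P(Y))*(-65 + (-44 - 70)*(-42 - 69)) = 10*(-65 + (-44 - 70)*(-42 - 69)) = 10*(-65 - 114*(-111)) = 10*(-65 + 12654) = 10*12589 = 125890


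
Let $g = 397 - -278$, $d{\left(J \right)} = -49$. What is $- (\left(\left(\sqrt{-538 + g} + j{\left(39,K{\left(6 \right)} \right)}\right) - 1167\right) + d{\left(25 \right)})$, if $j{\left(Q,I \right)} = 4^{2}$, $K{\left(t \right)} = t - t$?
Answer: $1200 - \sqrt{137} \approx 1188.3$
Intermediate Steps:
$K{\left(t \right)} = 0$
$j{\left(Q,I \right)} = 16$
$g = 675$ ($g = 397 + 278 = 675$)
$- (\left(\left(\sqrt{-538 + g} + j{\left(39,K{\left(6 \right)} \right)}\right) - 1167\right) + d{\left(25 \right)}) = - (\left(\left(\sqrt{-538 + 675} + 16\right) - 1167\right) - 49) = - (\left(\left(\sqrt{137} + 16\right) - 1167\right) - 49) = - (\left(\left(16 + \sqrt{137}\right) - 1167\right) - 49) = - (\left(-1151 + \sqrt{137}\right) - 49) = - (-1200 + \sqrt{137}) = 1200 - \sqrt{137}$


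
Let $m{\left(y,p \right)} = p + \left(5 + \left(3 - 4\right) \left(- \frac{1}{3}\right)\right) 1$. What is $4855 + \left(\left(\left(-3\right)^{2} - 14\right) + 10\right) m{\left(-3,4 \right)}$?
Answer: $\frac{14705}{3} \approx 4901.7$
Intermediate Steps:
$m{\left(y,p \right)} = \frac{16}{3} + p$ ($m{\left(y,p \right)} = p + \left(5 + \left(3 - 4\right) \left(\left(-1\right) \frac{1}{3}\right)\right) 1 = p + \left(5 - - \frac{1}{3}\right) 1 = p + \left(5 + \frac{1}{3}\right) 1 = p + \frac{16}{3} \cdot 1 = p + \frac{16}{3} = \frac{16}{3} + p$)
$4855 + \left(\left(\left(-3\right)^{2} - 14\right) + 10\right) m{\left(-3,4 \right)} = 4855 + \left(\left(\left(-3\right)^{2} - 14\right) + 10\right) \left(\frac{16}{3} + 4\right) = 4855 + \left(\left(9 - 14\right) + 10\right) \frac{28}{3} = 4855 + \left(-5 + 10\right) \frac{28}{3} = 4855 + 5 \cdot \frac{28}{3} = 4855 + \frac{140}{3} = \frac{14705}{3}$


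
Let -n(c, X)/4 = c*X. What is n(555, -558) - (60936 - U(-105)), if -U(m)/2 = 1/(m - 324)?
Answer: 505286498/429 ≈ 1.1778e+6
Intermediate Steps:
U(m) = -2/(-324 + m) (U(m) = -2/(m - 324) = -2/(-324 + m))
n(c, X) = -4*X*c (n(c, X) = -4*c*X = -4*X*c)
n(555, -558) - (60936 - U(-105)) = -4*(-558)*555 - (60936 - (-2)/(-324 - 105)) = 1238760 - (60936 - (-2)/(-429)) = 1238760 - (60936 - (-2)*(-1)/429) = 1238760 - (60936 - 1*2/429) = 1238760 - (60936 - 2/429) = 1238760 - 1*26141542/429 = 1238760 - 26141542/429 = 505286498/429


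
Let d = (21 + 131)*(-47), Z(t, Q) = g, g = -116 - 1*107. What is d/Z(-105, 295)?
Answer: 7144/223 ≈ 32.036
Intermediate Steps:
g = -223 (g = -116 - 107 = -223)
Z(t, Q) = -223
d = -7144 (d = 152*(-47) = -7144)
d/Z(-105, 295) = -7144/(-223) = -7144*(-1/223) = 7144/223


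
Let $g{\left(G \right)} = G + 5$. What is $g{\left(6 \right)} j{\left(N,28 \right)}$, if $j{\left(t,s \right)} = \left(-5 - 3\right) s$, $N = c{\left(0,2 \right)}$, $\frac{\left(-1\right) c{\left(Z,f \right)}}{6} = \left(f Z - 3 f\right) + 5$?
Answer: $-2464$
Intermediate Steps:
$c{\left(Z,f \right)} = -30 + 18 f - 6 Z f$ ($c{\left(Z,f \right)} = - 6 \left(\left(f Z - 3 f\right) + 5\right) = - 6 \left(\left(Z f - 3 f\right) + 5\right) = - 6 \left(\left(- 3 f + Z f\right) + 5\right) = - 6 \left(5 - 3 f + Z f\right) = -30 + 18 f - 6 Z f$)
$N = 6$ ($N = -30 + 18 \cdot 2 - 0 \cdot 2 = -30 + 36 + 0 = 6$)
$j{\left(t,s \right)} = - 8 s$
$g{\left(G \right)} = 5 + G$
$g{\left(6 \right)} j{\left(N,28 \right)} = \left(5 + 6\right) \left(\left(-8\right) 28\right) = 11 \left(-224\right) = -2464$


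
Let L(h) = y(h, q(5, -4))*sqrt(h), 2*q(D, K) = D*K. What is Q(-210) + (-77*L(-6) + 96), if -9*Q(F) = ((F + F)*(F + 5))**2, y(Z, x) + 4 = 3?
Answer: -823689904 + 77*I*sqrt(6) ≈ -8.2369e+8 + 188.61*I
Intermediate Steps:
q(D, K) = D*K/2 (q(D, K) = (D*K)/2 = D*K/2)
y(Z, x) = -1 (y(Z, x) = -4 + 3 = -1)
L(h) = -sqrt(h)
Q(F) = -4*F**2*(5 + F)**2/9 (Q(F) = -(F + 5)**2*(F + F)**2/9 = -4*F**2*(5 + F)**2/9)
Q(-210) + (-77*L(-6) + 96) = -4/9*(-210)**2*(5 - 210)**2 + (-(-77)*sqrt(-6) + 96) = -4/9*44100*(-205)**2 + (-(-77)*I*sqrt(6) + 96) = -4/9*44100*42025 + (-(-77)*I*sqrt(6) + 96) = -823690000 + (77*I*sqrt(6) + 96) = -823690000 + (96 + 77*I*sqrt(6)) = -823689904 + 77*I*sqrt(6)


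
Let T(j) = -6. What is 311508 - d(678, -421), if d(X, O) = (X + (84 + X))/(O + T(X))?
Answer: 133015356/427 ≈ 3.1151e+5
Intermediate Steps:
d(X, O) = (84 + 2*X)/(-6 + O) (d(X, O) = (X + (84 + X))/(O - 6) = (84 + 2*X)/(-6 + O))
311508 - d(678, -421) = 311508 - 2*(42 + 678)/(-6 - 421) = 311508 - 2*720/(-427) = 311508 - 2*(-1)*720/427 = 311508 - 1*(-1440/427) = 311508 + 1440/427 = 133015356/427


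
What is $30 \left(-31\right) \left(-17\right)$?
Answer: $15810$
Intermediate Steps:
$30 \left(-31\right) \left(-17\right) = \left(-930\right) \left(-17\right) = 15810$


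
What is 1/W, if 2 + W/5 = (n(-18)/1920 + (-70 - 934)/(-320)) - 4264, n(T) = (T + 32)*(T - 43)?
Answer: -192/4092775 ≈ -4.6912e-5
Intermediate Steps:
n(T) = (-43 + T)*(32 + T) (n(T) = (32 + T)*(-43 + T) = (-43 + T)*(32 + T))
W = -4092775/192 (W = -10 + 5*(((-1376 + (-18)² - 11*(-18))/1920 + (-70 - 934)/(-320)) - 4264) = -10 + 5*(((-1376 + 324 + 198)*(1/1920) - 1004*(-1/320)) - 4264) = -10 + 5*((-854*1/1920 + 251/80) - 4264) = -10 + 5*((-427/960 + 251/80) - 4264) = -10 + 5*(517/192 - 4264) = -10 + 5*(-818171/192) = -10 - 4090855/192 = -4092775/192 ≈ -21317.)
1/W = 1/(-4092775/192) = -192/4092775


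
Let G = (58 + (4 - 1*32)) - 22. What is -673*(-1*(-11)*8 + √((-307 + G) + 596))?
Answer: -59224 - 2019*√33 ≈ -70822.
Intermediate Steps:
G = 8 (G = (58 + (4 - 32)) - 22 = (58 - 28) - 22 = 30 - 22 = 8)
-673*(-1*(-11)*8 + √((-307 + G) + 596)) = -673*(-1*(-11)*8 + √((-307 + 8) + 596)) = -673*(11*8 + √(-299 + 596)) = -673*(88 + √297) = -673*(88 + 3*√33) = -59224 - 2019*√33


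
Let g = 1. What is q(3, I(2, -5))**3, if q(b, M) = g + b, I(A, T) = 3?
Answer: 64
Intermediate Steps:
q(b, M) = 1 + b
q(3, I(2, -5))**3 = (1 + 3)**3 = 4**3 = 64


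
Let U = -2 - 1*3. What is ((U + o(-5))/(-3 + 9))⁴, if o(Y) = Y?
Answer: 625/81 ≈ 7.7160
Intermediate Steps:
U = -5 (U = -2 - 3 = -5)
((U + o(-5))/(-3 + 9))⁴ = ((-5 - 5)/(-3 + 9))⁴ = (-10/6)⁴ = (-10*⅙)⁴ = (-5/3)⁴ = 625/81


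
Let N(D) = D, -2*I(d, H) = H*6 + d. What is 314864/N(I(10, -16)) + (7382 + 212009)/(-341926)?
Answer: 107650754251/14702818 ≈ 7321.8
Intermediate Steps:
I(d, H) = -3*H - d/2 (I(d, H) = -(H*6 + d)/2 = -(6*H + d)/2 = -(d + 6*H)/2 = -3*H - d/2)
314864/N(I(10, -16)) + (7382 + 212009)/(-341926) = 314864/(-3*(-16) - ½*10) + (7382 + 212009)/(-341926) = 314864/(48 - 5) + 219391*(-1/341926) = 314864/43 - 219391/341926 = 107650754251/14702818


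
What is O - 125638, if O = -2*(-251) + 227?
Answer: -124909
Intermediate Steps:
O = 729 (O = 502 + 227 = 729)
O - 125638 = 729 - 125638 = -124909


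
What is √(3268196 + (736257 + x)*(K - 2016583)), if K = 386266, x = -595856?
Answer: I*√228894868921 ≈ 4.7843e+5*I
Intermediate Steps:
√(3268196 + (736257 + x)*(K - 2016583)) = √(3268196 + (736257 - 595856)*(386266 - 2016583)) = √(3268196 + 140401*(-1630317)) = √(3268196 - 228898137117) = √(-228894868921) = I*√228894868921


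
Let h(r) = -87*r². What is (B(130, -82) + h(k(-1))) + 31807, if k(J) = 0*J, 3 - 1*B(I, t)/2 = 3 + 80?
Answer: 31647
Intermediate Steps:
B(I, t) = -160 (B(I, t) = 6 - 2*(3 + 80) = 6 - 2*83 = 6 - 166 = -160)
k(J) = 0
(B(130, -82) + h(k(-1))) + 31807 = (-160 - 87*0²) + 31807 = (-160 - 87*0) + 31807 = (-160 + 0) + 31807 = -160 + 31807 = 31647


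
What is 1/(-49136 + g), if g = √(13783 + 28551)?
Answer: -24568/1207152081 - √42334/2414304162 ≈ -2.0437e-5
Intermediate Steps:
g = √42334 ≈ 205.75
1/(-49136 + g) = 1/(-49136 + √42334)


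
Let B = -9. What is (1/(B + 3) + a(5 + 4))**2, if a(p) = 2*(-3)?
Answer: 1369/36 ≈ 38.028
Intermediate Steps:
a(p) = -6
(1/(B + 3) + a(5 + 4))**2 = (1/(-9 + 3) - 6)**2 = (1/(-6) - 6)**2 = (-1/6 - 6)**2 = (-37/6)**2 = 1369/36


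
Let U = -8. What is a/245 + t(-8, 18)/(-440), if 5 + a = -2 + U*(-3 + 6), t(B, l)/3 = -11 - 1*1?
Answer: -241/5390 ≈ -0.044712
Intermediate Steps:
t(B, l) = -36 (t(B, l) = 3*(-11 - 1*1) = 3*(-11 - 1) = 3*(-12) = -36)
a = -31 (a = -5 + (-2 - 8*(-3 + 6)) = -5 + (-2 - 8*3) = -5 + (-2 - 24) = -5 - 26 = -31)
a/245 + t(-8, 18)/(-440) = -31/245 - 36/(-440) = -31*1/245 - 36*(-1/440) = -31/245 + 9/110 = -241/5390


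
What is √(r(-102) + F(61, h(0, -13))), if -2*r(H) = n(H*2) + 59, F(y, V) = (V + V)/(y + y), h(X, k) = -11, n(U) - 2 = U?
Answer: √1061522/122 ≈ 8.4451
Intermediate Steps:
n(U) = 2 + U
F(y, V) = V/y (F(y, V) = (2*V)/((2*y)) = (2*V)*(1/(2*y)) = V/y)
r(H) = -61/2 - H (r(H) = -((2 + H*2) + 59)/2 = -((2 + 2*H) + 59)/2 = -(61 + 2*H)/2 = -61/2 - H)
√(r(-102) + F(61, h(0, -13))) = √((-61/2 - 1*(-102)) - 11/61) = √((-61/2 + 102) - 11*1/61) = √(143/2 - 11/61) = √(8701/122) = √1061522/122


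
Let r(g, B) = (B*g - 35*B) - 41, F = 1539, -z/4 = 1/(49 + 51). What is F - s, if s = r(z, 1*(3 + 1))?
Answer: 43004/25 ≈ 1720.2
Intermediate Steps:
z = -1/25 (z = -4/(49 + 51) = -4/100 = -4*1/100 = -1/25 ≈ -0.040000)
r(g, B) = -41 - 35*B + B*g (r(g, B) = (-35*B + B*g) - 41 = -41 - 35*B + B*g)
s = -4529/25 (s = -41 - 35*(3 + 1) + (1*(3 + 1))*(-1/25) = -41 - 35*4 + (1*4)*(-1/25) = -41 - 35*4 + 4*(-1/25) = -41 - 140 - 4/25 = -4529/25 ≈ -181.16)
F - s = 1539 - 1*(-4529/25) = 1539 + 4529/25 = 43004/25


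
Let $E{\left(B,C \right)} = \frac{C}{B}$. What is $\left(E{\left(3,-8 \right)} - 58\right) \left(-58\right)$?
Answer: $\frac{10556}{3} \approx 3518.7$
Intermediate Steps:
$\left(E{\left(3,-8 \right)} - 58\right) \left(-58\right) = \left(- \frac{8}{3} - 58\right) \left(-58\right) = \left(- \frac{182}{3}\right) \left(-58\right) = \frac{10556}{3}$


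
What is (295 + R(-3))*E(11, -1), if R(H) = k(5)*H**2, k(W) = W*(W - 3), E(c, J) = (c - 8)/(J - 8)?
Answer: -385/3 ≈ -128.33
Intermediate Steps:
E(c, J) = (-8 + c)/(-8 + J)
k(W) = W*(-3 + W)
R(H) = 10*H**2 (R(H) = (5*(-3 + 5))*H**2 = (5*2)*H**2 = 10*H**2)
(295 + R(-3))*E(11, -1) = (295 + 10*(-3)**2)*((-8 + 11)/(-8 - 1)) = (295 + 10*9)*(3/(-9)) = (295 + 90)*(-1/9*3) = 385*(-1/3) = -385/3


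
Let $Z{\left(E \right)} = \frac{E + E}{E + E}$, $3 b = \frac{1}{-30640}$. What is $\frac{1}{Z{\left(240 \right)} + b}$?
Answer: $\frac{91920}{91919} \approx 1.0$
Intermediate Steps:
$b = - \frac{1}{91920}$ ($b = \frac{1}{3 \left(-30640\right)} = \frac{1}{3} \left(- \frac{1}{30640}\right) = - \frac{1}{91920} \approx -1.0879 \cdot 10^{-5}$)
$Z{\left(E \right)} = 1$ ($Z{\left(E \right)} = \frac{2 E}{2 E} = 2 E \frac{1}{2 E} = 1$)
$\frac{1}{Z{\left(240 \right)} + b} = \frac{1}{1 - \frac{1}{91920}} = \frac{1}{\frac{91919}{91920}} = \frac{91920}{91919}$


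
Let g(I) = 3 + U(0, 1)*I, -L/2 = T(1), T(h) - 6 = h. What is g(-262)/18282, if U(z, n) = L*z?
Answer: 1/6094 ≈ 0.00016410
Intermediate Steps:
T(h) = 6 + h
L = -14 (L = -2*(6 + 1) = -2*7 = -14)
U(z, n) = -14*z
g(I) = 3 (g(I) = 3 + (-14*0)*I = 3 + 0*I = 3 + 0 = 3)
g(-262)/18282 = 3/18282 = 3*(1/18282) = 1/6094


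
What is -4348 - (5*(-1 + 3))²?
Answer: -4448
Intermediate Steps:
-4348 - (5*(-1 + 3))² = -4348 - (5*2)² = -4348 - 1*10² = -4348 - 1*100 = -4348 - 100 = -4448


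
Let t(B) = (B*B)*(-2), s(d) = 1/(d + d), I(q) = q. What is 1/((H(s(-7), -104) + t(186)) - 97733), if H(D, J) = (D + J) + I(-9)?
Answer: -14/2338533 ≈ -5.9867e-6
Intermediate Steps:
s(d) = 1/(2*d)
t(B) = -2*B² (t(B) = B²*(-2) = -2*B²)
H(D, J) = -9 + D + J (H(D, J) = (D + J) - 9 = -9 + D + J)
1/((H(s(-7), -104) + t(186)) - 97733) = 1/(((-9 + (½)/(-7) - 104) - 2*186²) - 97733) = 1/(((-9 + (½)*(-⅐) - 104) - 2*34596) - 97733) = 1/(((-9 - 1/14 - 104) - 69192) - 97733) = 1/((-1583/14 - 69192) - 97733) = 1/(-970271/14 - 97733) = 1/(-2338533/14) = -14/2338533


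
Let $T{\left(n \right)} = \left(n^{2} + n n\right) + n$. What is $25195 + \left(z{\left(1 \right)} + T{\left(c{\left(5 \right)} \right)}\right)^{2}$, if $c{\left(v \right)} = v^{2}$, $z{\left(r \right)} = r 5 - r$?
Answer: $1661036$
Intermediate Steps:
$z{\left(r \right)} = 4 r$ ($z{\left(r \right)} = 5 r - r = 4 r$)
$T{\left(n \right)} = n + 2 n^{2}$ ($T{\left(n \right)} = \left(n^{2} + n^{2}\right) + n = 2 n^{2} + n = n + 2 n^{2}$)
$25195 + \left(z{\left(1 \right)} + T{\left(c{\left(5 \right)} \right)}\right)^{2} = 25195 + \left(4 \cdot 1 + 5^{2} \left(1 + 2 \cdot 5^{2}\right)\right)^{2} = 25195 + \left(4 + 25 \left(1 + 2 \cdot 25\right)\right)^{2} = 25195 + \left(4 + 25 \left(1 + 50\right)\right)^{2} = 25195 + \left(4 + 25 \cdot 51\right)^{2} = 25195 + \left(4 + 1275\right)^{2} = 25195 + 1279^{2} = 25195 + 1635841 = 1661036$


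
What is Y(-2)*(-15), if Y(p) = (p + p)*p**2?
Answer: 240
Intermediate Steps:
Y(p) = 2*p**3 (Y(p) = (2*p)*p**2 = 2*p**3)
Y(-2)*(-15) = (2*(-2)**3)*(-15) = (2*(-8))*(-15) = -16*(-15) = 240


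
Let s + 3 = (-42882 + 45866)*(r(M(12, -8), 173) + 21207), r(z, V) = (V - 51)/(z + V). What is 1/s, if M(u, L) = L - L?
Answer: 173/10948095553 ≈ 1.5802e-8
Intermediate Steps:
M(u, L) = 0
r(z, V) = (-51 + V)/(V + z)
s = 10948095553/173 (s = -3 + (-42882 + 45866)*((-51 + 173)/(173 + 0) + 21207) = -3 + 2984*(122/173 + 21207) = -3 + 2984*(3668933/173) = -3 + 10948096072/173 = 10948095553/173 ≈ 6.3284e+7)
1/s = 1/(10948095553/173) = 173/10948095553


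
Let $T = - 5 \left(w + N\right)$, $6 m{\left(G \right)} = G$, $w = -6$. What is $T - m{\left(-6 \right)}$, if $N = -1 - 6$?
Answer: $66$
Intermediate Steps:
$m{\left(G \right)} = \frac{G}{6}$
$N = -7$ ($N = -1 - 6 = -7$)
$T = 65$ ($T = - 5 \left(-6 - 7\right) = \left(-5\right) \left(-13\right) = 65$)
$T - m{\left(-6 \right)} = 65 - \frac{1}{6} \left(-6\right) = 65 - -1 = 65 + 1 = 66$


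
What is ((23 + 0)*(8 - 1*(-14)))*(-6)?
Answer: -3036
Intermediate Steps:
((23 + 0)*(8 - 1*(-14)))*(-6) = (23*(8 + 14))*(-6) = (23*22)*(-6) = 506*(-6) = -3036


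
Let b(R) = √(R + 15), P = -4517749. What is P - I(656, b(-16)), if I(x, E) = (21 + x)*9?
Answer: -4523842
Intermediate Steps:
b(R) = √(15 + R)
I(x, E) = 189 + 9*x
P - I(656, b(-16)) = -4517749 - (189 + 9*656) = -4517749 - (189 + 5904) = -4517749 - 1*6093 = -4517749 - 6093 = -4523842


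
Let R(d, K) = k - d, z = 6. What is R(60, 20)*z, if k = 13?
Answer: -282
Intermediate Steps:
R(d, K) = 13 - d
R(60, 20)*z = (13 - 1*60)*6 = (13 - 60)*6 = -47*6 = -282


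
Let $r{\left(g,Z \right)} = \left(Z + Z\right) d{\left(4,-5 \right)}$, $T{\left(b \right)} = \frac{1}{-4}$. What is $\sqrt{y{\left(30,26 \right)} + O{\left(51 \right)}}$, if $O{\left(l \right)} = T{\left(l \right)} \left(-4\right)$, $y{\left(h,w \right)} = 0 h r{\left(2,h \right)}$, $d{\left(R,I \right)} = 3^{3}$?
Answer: $1$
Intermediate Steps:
$T{\left(b \right)} = - \frac{1}{4}$
$d{\left(R,I \right)} = 27$
$r{\left(g,Z \right)} = 54 Z$ ($r{\left(g,Z \right)} = \left(Z + Z\right) 27 = 2 Z 27 = 54 Z$)
$y{\left(h,w \right)} = 0$ ($y{\left(h,w \right)} = 0 h 54 h = 0 \cdot 54 h = 0$)
$O{\left(l \right)} = 1$ ($O{\left(l \right)} = \left(- \frac{1}{4}\right) \left(-4\right) = 1$)
$\sqrt{y{\left(30,26 \right)} + O{\left(51 \right)}} = \sqrt{0 + 1} = \sqrt{1} = 1$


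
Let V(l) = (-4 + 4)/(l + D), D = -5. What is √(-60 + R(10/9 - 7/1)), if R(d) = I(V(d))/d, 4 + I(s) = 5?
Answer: I*√169017/53 ≈ 7.7569*I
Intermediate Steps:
V(l) = 0 (V(l) = (-4 + 4)/(l - 5) = 0/(-5 + l) = 0)
I(s) = 1 (I(s) = -4 + 5 = 1)
R(d) = 1/d
√(-60 + R(10/9 - 7/1)) = √(-60 + 1/(10/9 - 7/1)) = √(-60 + 1/(10*(⅑) - 7*1)) = √(-60 + 1/(10/9 - 7)) = √(-60 + 1/(-53/9)) = √(-60 - 9/53) = √(-3189/53) = I*√169017/53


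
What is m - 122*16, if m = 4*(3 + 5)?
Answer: -1920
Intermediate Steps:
m = 32 (m = 4*8 = 32)
m - 122*16 = 32 - 122*16 = 32 - 1952 = -1920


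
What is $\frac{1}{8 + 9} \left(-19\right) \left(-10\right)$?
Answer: $\frac{190}{17} \approx 11.176$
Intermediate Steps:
$\frac{1}{8 + 9} \left(-19\right) \left(-10\right) = \frac{1}{17} \left(-19\right) \left(-10\right) = \left(- \frac{19}{17}\right) \left(-10\right) = \frac{190}{17}$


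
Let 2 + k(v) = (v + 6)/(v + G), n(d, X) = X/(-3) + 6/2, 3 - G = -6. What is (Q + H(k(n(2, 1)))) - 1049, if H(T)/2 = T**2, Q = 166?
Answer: -1077803/1225 ≈ -879.84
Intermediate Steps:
G = 9 (G = 3 - 1*(-6) = 3 + 6 = 9)
n(d, X) = 3 - X/3 (n(d, X) = X*(-1/3) + 6*(1/2) = -X/3 + 3 = 3 - X/3)
k(v) = -2 + (6 + v)/(9 + v) (k(v) = -2 + (v + 6)/(v + 9) = -2 + (6 + v)/(9 + v))
H(T) = 2*T**2
(Q + H(k(n(2, 1)))) - 1049 = (166 + 2*((-12 - (3 - 1/3*1))/(9 + (3 - 1/3*1)))**2) - 1049 = (166 + 2*((-12 - (3 - 1/3))/(9 + (3 - 1/3)))**2) - 1049 = (166 + 2*((-12 - 1*8/3)/(9 + 8/3))**2) - 1049 = (166 + 2*((-12 - 8/3)/(35/3))**2) - 1049 = (166 + 2*((3/35)*(-44/3))**2) - 1049 = (166 + 2*(-44/35)**2) - 1049 = (166 + 2*(1936/1225)) - 1049 = (166 + 3872/1225) - 1049 = 207222/1225 - 1049 = -1077803/1225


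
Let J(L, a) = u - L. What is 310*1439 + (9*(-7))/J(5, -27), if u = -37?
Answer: 892183/2 ≈ 4.4609e+5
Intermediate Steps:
J(L, a) = -37 - L
310*1439 + (9*(-7))/J(5, -27) = 310*1439 + (9*(-7))/(-37 - 1*5) = 446090 - 63/(-37 - 5) = 446090 - 63/(-42) = 446090 - 63*(-1/42) = 446090 + 3/2 = 892183/2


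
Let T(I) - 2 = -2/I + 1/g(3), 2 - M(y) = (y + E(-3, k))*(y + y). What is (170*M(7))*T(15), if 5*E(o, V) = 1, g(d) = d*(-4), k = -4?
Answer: -449293/15 ≈ -29953.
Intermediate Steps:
g(d) = -4*d
E(o, V) = ⅕ (E(o, V) = (⅕)*1 = ⅕)
M(y) = 2 - 2*y*(⅕ + y) (M(y) = 2 - (y + ⅕)*(y + y) = 2 - (⅕ + y)*2*y = 2 - 2*y*(⅕ + y))
T(I) = 23/12 - 2/I (T(I) = 2 + (-2/I + 1/(-4*3)) = 2 + (-2/I + 1/(-12)) = 2 + (-2/I + 1*(-1/12)) = 2 + (-2/I - 1/12) = 2 + (-1/12 - 2/I) = 23/12 - 2/I)
(170*M(7))*T(15) = (170*(2 - 2*7² - ⅖*7))*(23/12 - 2/15) = (170*(2 - 2*49 - 14/5))*(23/12 - 2*1/15) = (170*(2 - 98 - 14/5))*(23/12 - 2/15) = (170*(-494/5))*(107/60) = -16796*107/60 = -449293/15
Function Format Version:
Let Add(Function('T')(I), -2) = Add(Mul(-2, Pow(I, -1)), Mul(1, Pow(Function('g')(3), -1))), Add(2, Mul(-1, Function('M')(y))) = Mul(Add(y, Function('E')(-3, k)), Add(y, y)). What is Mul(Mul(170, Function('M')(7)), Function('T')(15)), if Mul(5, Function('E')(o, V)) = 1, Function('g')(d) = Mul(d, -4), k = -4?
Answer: Rational(-449293, 15) ≈ -29953.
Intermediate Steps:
Function('g')(d) = Mul(-4, d)
Function('E')(o, V) = Rational(1, 5) (Function('E')(o, V) = Mul(Rational(1, 5), 1) = Rational(1, 5))
Function('M')(y) = Add(2, Mul(-2, y, Add(Rational(1, 5), y))) (Function('M')(y) = Add(2, Mul(-1, Mul(Add(y, Rational(1, 5)), Add(y, y)))) = Add(2, Mul(-1, Mul(Add(Rational(1, 5), y), Mul(2, y)))) = Add(2, Mul(-1, Mul(2, y, Add(Rational(1, 5), y)))) = Add(2, Mul(-2, y, Add(Rational(1, 5), y))))
Function('T')(I) = Add(Rational(23, 12), Mul(-2, Pow(I, -1))) (Function('T')(I) = Add(2, Add(Mul(-2, Pow(I, -1)), Mul(1, Pow(Mul(-4, 3), -1)))) = Add(2, Add(Mul(-2, Pow(I, -1)), Mul(1, Pow(-12, -1)))) = Add(2, Add(Mul(-2, Pow(I, -1)), Mul(1, Rational(-1, 12)))) = Add(2, Add(Mul(-2, Pow(I, -1)), Rational(-1, 12))) = Add(2, Add(Rational(-1, 12), Mul(-2, Pow(I, -1)))) = Add(Rational(23, 12), Mul(-2, Pow(I, -1))))
Mul(Mul(170, Function('M')(7)), Function('T')(15)) = Mul(Mul(170, Add(2, Mul(-2, Pow(7, 2)), Mul(Rational(-2, 5), 7))), Add(Rational(23, 12), Mul(-2, Pow(15, -1)))) = Mul(Mul(170, Add(2, Mul(-2, 49), Rational(-14, 5))), Add(Rational(23, 12), Mul(-2, Rational(1, 15)))) = Mul(Mul(170, Add(2, -98, Rational(-14, 5))), Add(Rational(23, 12), Rational(-2, 15))) = Mul(Mul(170, Rational(-494, 5)), Rational(107, 60)) = Mul(-16796, Rational(107, 60)) = Rational(-449293, 15)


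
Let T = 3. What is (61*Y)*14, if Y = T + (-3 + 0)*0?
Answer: 2562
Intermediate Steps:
Y = 3 (Y = 3 + (-3 + 0)*0 = 3 - 3*0 = 3 + 0 = 3)
(61*Y)*14 = (61*3)*14 = 183*14 = 2562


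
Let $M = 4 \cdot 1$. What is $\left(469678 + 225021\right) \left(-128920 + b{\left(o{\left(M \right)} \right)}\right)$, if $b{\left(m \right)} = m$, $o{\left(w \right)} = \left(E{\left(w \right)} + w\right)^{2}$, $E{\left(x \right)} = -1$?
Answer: $-89554342789$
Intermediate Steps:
$M = 4$
$o{\left(w \right)} = \left(-1 + w\right)^{2}$
$\left(469678 + 225021\right) \left(-128920 + b{\left(o{\left(M \right)} \right)}\right) = \left(469678 + 225021\right) \left(-128920 + \left(-1 + 4\right)^{2}\right) = 694699 \left(-128920 + 3^{2}\right) = 694699 \left(-128920 + 9\right) = 694699 \left(-128911\right) = -89554342789$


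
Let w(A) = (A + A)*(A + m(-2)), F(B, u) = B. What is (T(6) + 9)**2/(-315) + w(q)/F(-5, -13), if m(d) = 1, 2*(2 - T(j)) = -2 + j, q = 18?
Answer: -4797/35 ≈ -137.06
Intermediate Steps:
T(j) = 3 - j/2 (T(j) = 2 - (-2 + j)/2 = 2 + (1 - j/2) = 3 - j/2)
w(A) = 2*A*(1 + A) (w(A) = (A + A)*(A + 1) = (2*A)*(1 + A) = 2*A*(1 + A))
(T(6) + 9)**2/(-315) + w(q)/F(-5, -13) = ((3 - 1/2*6) + 9)**2/(-315) + (2*18*(1 + 18))/(-5) = ((3 - 3) + 9)**2*(-1/315) + (2*18*19)*(-1/5) = (0 + 9)**2*(-1/315) + 684*(-1/5) = 9**2*(-1/315) - 684/5 = 81*(-1/315) - 684/5 = -9/35 - 684/5 = -4797/35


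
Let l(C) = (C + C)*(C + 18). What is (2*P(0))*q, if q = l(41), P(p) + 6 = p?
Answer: -58056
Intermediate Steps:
P(p) = -6 + p
l(C) = 2*C*(18 + C) (l(C) = (2*C)*(18 + C) = 2*C*(18 + C))
q = 4838 (q = 2*41*(18 + 41) = 2*41*59 = 4838)
(2*P(0))*q = (2*(-6 + 0))*4838 = (2*(-6))*4838 = -12*4838 = -58056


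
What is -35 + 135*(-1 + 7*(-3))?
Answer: -3005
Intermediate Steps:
-35 + 135*(-1 + 7*(-3)) = -35 + 135*(-1 - 21) = -35 + 135*(-22) = -35 - 2970 = -3005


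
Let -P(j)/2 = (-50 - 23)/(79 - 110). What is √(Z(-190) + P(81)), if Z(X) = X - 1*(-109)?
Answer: I*√82367/31 ≈ 9.2579*I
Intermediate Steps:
Z(X) = 109 + X (Z(X) = X + 109 = 109 + X)
P(j) = -146/31 (P(j) = -2*(-50 - 23)/(79 - 110) = -(-146)/(-31) = -(-146)*(-1)/31 = -2*73/31 = -146/31)
√(Z(-190) + P(81)) = √((109 - 190) - 146/31) = √(-81 - 146/31) = √(-2657/31) = I*√82367/31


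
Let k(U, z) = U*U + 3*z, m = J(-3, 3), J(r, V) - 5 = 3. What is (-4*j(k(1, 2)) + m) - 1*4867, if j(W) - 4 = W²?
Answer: -5071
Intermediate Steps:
J(r, V) = 8 (J(r, V) = 5 + 3 = 8)
m = 8
k(U, z) = U² + 3*z
j(W) = 4 + W²
(-4*j(k(1, 2)) + m) - 1*4867 = (-4*(4 + (1² + 3*2)²) + 8) - 1*4867 = (-4*(4 + (1 + 6)²) + 8) - 4867 = (-4*(4 + 7²) + 8) - 4867 = (-4*(4 + 49) + 8) - 4867 = (-4*53 + 8) - 4867 = (-212 + 8) - 4867 = -204 - 4867 = -5071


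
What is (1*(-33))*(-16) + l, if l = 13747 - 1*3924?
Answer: 10351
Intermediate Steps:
l = 9823 (l = 13747 - 3924 = 9823)
(1*(-33))*(-16) + l = (1*(-33))*(-16) + 9823 = -33*(-16) + 9823 = 528 + 9823 = 10351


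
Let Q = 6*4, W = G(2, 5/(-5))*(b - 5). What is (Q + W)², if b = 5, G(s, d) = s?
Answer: 576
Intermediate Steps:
W = 0 (W = 2*(5 - 5) = 2*0 = 0)
Q = 24
(Q + W)² = (24 + 0)² = 24² = 576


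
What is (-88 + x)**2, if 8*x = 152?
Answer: 4761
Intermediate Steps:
x = 19 (x = (1/8)*152 = 19)
(-88 + x)**2 = (-88 + 19)**2 = (-69)**2 = 4761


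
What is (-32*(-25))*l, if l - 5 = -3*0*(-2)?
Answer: 4000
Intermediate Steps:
l = 5 (l = 5 - 3*0*(-2) = 5 + 0*(-2) = 5 + 0 = 5)
(-32*(-25))*l = -32*(-25)*5 = 800*5 = 4000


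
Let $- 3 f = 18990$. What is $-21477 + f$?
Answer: $-27807$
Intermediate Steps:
$f = -6330$ ($f = \left(- \frac{1}{3}\right) 18990 = -6330$)
$-21477 + f = -21477 - 6330 = -27807$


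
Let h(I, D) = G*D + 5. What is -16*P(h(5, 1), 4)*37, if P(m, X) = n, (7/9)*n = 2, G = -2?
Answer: -10656/7 ≈ -1522.3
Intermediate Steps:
n = 18/7 (n = (9/7)*2 = 18/7 ≈ 2.5714)
h(I, D) = 5 - 2*D (h(I, D) = -2*D + 5 = 5 - 2*D)
P(m, X) = 18/7
-16*P(h(5, 1), 4)*37 = -16*18/7*37 = -288/7*37 = -10656/7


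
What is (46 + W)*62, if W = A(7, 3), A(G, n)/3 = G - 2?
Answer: 3782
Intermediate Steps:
A(G, n) = -6 + 3*G (A(G, n) = 3*(G - 2) = 3*(-2 + G) = -6 + 3*G)
W = 15 (W = -6 + 3*7 = -6 + 21 = 15)
(46 + W)*62 = (46 + 15)*62 = 61*62 = 3782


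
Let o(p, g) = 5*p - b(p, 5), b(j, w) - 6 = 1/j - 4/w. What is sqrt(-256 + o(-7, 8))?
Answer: I*sqrt(362670)/35 ≈ 17.206*I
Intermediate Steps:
b(j, w) = 6 + 1/j - 4/w (b(j, w) = 6 + (1/j - 4/w) = 6 + 1/j - 4/w)
o(p, g) = -26/5 - 1/p + 5*p (o(p, g) = 5*p - (6 + 1/p - 4/5) = 5*p - (26/5 + 1/p) = 5*p + (-26/5 - 1/p) = -26/5 - 1/p + 5*p)
sqrt(-256 + o(-7, 8)) = sqrt(-256 + (-26/5 - 1/(-7) + 5*(-7))) = sqrt(-256 + (-26/5 - 1*(-1/7) - 35)) = sqrt(-256 + (-26/5 + 1/7 - 35)) = sqrt(-256 - 1402/35) = sqrt(-10362/35) = I*sqrt(362670)/35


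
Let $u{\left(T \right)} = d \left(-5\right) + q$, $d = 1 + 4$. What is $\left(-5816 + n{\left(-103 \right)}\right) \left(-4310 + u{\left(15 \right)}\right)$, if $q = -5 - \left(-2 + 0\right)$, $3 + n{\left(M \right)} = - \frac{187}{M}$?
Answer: $\frac{2599199460}{103} \approx 2.5235 \cdot 10^{7}$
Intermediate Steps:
$n{\left(M \right)} = -3 - \frac{187}{M}$
$q = -3$ ($q = -5 - -2 = -5 + 2 = -3$)
$d = 5$
$u{\left(T \right)} = -28$ ($u{\left(T \right)} = 5 \left(-5\right) - 3 = -25 - 3 = -28$)
$\left(-5816 + n{\left(-103 \right)}\right) \left(-4310 + u{\left(15 \right)}\right) = \left(-5816 - \left(3 + \frac{187}{-103}\right)\right) \left(-4310 - 28\right) = \left(-5816 - \frac{122}{103}\right) \left(-4338\right) = \left(- \frac{599170}{103}\right) \left(-4338\right) = \frac{2599199460}{103}$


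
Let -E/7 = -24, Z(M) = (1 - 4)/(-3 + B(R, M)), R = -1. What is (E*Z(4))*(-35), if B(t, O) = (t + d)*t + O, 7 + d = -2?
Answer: 17640/11 ≈ 1603.6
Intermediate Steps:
d = -9 (d = -7 - 2 = -9)
B(t, O) = O + t*(-9 + t) (B(t, O) = (t - 9)*t + O = (-9 + t)*t + O = t*(-9 + t) + O = O + t*(-9 + t))
Z(M) = -3/(7 + M) (Z(M) = (1 - 4)/(-3 + (M + (-1)**2 - 9*(-1))) = -3/(-3 + (M + 1 + 9)) = -3/(-3 + (10 + M)) = -3/(7 + M))
E = 168 (E = -7*(-24) = 168)
(E*Z(4))*(-35) = (168*(-3/(7 + 4)))*(-35) = (168*(-3/11))*(-35) = -504/11*(-35) = 17640/11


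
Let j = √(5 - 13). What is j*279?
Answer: 558*I*√2 ≈ 789.13*I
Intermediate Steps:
j = 2*I*√2 (j = √(-8) = 2*I*√2 ≈ 2.8284*I)
j*279 = (2*I*√2)*279 = 558*I*√2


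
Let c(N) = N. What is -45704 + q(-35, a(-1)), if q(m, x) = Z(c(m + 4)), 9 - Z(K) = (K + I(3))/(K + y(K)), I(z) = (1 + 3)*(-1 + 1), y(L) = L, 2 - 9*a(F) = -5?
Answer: -91391/2 ≈ -45696.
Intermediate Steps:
a(F) = 7/9 (a(F) = 2/9 - ⅑*(-5) = 2/9 + 5/9 = 7/9)
I(z) = 0 (I(z) = 4*0 = 0)
Z(K) = 17/2 (Z(K) = 9 - (K + 0)/(K + K) = 9 - K/(2*K) = 9 - K*1/(2*K) = 9 - 1*½ = 9 - ½ = 17/2)
q(m, x) = 17/2
-45704 + q(-35, a(-1)) = -45704 + 17/2 = -91391/2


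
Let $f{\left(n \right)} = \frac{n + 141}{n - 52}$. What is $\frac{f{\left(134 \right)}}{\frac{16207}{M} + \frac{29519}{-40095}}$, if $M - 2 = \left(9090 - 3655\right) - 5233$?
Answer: $\frac{374888250}{8798569783} \approx 0.042608$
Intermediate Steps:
$f{\left(n \right)} = \frac{141 + n}{-52 + n}$
$M = 204$ ($M = 2 + \left(\left(9090 - 3655\right) - 5233\right) = 2 + \left(5435 - 5233\right) = 2 + 202 = 204$)
$\frac{f{\left(134 \right)}}{\frac{16207}{M} + \frac{29519}{-40095}} = \frac{\frac{1}{-52 + 134} \left(141 + 134\right)}{\frac{16207}{204} + \frac{29519}{-40095}} = \frac{\frac{1}{82} \cdot 275}{16207 \cdot \frac{1}{204} + 29519 \left(- \frac{1}{40095}\right)} = \frac{\frac{1}{82} \cdot 275}{\frac{16207}{204} - \frac{29519}{40095}} = \frac{275}{82 \cdot \frac{214599263}{2726460}} = \frac{275}{82} \cdot \frac{2726460}{214599263} = \frac{374888250}{8798569783}$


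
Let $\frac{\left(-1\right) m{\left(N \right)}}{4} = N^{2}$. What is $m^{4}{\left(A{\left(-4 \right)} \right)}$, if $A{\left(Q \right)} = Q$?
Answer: $16777216$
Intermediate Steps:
$m{\left(N \right)} = - 4 N^{2}$
$m^{4}{\left(A{\left(-4 \right)} \right)} = \left(- 4 \left(-4\right)^{2}\right)^{4} = \left(\left(-4\right) 16\right)^{4} = \left(-64\right)^{4} = 16777216$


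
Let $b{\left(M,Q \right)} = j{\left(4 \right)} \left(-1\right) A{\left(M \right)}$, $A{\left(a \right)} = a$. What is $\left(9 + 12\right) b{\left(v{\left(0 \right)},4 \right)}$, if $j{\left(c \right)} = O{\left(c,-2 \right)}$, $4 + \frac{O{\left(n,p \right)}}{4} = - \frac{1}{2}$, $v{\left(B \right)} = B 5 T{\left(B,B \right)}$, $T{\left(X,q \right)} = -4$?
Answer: $0$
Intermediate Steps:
$v{\left(B \right)} = - 20 B$ ($v{\left(B \right)} = B 5 \left(-4\right) = 5 B \left(-4\right) = - 20 B$)
$O{\left(n,p \right)} = -18$ ($O{\left(n,p \right)} = -16 + 4 \left(- \frac{1}{2}\right) = -16 - 2 = -18$)
$j{\left(c \right)} = -18$
$b{\left(M,Q \right)} = 18 M$ ($b{\left(M,Q \right)} = \left(-18\right) \left(-1\right) M = 18 M$)
$\left(9 + 12\right) b{\left(v{\left(0 \right)},4 \right)} = \left(9 + 12\right) 18 \left(\left(-20\right) 0\right) = 21 \cdot 18 \cdot 0 = 21 \cdot 0 = 0$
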